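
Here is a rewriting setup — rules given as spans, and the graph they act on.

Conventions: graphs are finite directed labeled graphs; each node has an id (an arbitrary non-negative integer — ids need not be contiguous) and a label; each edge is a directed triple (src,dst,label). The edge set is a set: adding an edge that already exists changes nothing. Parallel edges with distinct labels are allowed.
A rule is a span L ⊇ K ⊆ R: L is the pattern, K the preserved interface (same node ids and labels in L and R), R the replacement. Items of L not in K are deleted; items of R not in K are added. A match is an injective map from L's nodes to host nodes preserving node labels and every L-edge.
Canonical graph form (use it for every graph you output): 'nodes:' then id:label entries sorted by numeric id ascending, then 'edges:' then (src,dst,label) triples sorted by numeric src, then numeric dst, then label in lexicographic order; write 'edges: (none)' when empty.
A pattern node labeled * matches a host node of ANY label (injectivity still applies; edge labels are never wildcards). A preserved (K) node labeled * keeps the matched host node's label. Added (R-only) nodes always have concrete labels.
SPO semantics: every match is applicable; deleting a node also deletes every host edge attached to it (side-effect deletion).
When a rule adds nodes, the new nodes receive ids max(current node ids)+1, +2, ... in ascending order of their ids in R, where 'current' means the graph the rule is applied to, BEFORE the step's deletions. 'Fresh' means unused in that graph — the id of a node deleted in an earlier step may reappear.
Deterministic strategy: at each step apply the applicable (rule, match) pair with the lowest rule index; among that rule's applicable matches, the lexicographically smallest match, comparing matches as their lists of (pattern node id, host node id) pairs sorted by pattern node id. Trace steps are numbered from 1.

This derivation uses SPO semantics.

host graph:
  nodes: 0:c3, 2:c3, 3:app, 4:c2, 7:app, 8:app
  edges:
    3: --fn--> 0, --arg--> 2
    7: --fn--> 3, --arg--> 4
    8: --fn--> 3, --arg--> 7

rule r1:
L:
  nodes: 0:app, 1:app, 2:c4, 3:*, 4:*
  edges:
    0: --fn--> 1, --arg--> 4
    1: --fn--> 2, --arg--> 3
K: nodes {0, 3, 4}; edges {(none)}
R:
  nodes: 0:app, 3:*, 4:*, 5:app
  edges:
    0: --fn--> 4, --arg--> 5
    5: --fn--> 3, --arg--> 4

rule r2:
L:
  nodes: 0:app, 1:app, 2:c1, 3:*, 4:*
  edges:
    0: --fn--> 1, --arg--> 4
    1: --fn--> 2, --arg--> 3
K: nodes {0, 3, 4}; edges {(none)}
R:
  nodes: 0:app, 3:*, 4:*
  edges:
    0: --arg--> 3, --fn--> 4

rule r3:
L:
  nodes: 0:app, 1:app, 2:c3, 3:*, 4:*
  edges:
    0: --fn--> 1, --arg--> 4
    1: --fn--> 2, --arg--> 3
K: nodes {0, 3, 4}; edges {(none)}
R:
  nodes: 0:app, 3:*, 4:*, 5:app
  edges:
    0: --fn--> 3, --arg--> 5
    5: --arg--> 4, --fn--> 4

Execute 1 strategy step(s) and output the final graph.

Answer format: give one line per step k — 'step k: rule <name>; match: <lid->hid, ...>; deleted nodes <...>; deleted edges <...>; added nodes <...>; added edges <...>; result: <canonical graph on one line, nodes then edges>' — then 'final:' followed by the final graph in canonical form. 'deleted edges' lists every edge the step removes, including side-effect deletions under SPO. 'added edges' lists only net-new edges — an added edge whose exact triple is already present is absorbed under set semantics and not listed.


step 1: rule r3; match: 0->7, 1->3, 2->0, 3->2, 4->4; deleted nodes 0, 3; deleted edges (3,0,fn); (3,2,arg); (7,3,fn); (7,4,arg); (8,3,fn); added nodes 9; added edges (7,2,fn); (7,9,arg); (9,4,arg); (9,4,fn); result: nodes: 2:c3, 4:c2, 7:app, 8:app, 9:app edges: (7,2,fn); (7,9,arg); (8,7,arg); (9,4,arg); (9,4,fn)
final:
nodes: 2:c3, 4:c2, 7:app, 8:app, 9:app
edges: (7,2,fn); (7,9,arg); (8,7,arg); (9,4,arg); (9,4,fn)


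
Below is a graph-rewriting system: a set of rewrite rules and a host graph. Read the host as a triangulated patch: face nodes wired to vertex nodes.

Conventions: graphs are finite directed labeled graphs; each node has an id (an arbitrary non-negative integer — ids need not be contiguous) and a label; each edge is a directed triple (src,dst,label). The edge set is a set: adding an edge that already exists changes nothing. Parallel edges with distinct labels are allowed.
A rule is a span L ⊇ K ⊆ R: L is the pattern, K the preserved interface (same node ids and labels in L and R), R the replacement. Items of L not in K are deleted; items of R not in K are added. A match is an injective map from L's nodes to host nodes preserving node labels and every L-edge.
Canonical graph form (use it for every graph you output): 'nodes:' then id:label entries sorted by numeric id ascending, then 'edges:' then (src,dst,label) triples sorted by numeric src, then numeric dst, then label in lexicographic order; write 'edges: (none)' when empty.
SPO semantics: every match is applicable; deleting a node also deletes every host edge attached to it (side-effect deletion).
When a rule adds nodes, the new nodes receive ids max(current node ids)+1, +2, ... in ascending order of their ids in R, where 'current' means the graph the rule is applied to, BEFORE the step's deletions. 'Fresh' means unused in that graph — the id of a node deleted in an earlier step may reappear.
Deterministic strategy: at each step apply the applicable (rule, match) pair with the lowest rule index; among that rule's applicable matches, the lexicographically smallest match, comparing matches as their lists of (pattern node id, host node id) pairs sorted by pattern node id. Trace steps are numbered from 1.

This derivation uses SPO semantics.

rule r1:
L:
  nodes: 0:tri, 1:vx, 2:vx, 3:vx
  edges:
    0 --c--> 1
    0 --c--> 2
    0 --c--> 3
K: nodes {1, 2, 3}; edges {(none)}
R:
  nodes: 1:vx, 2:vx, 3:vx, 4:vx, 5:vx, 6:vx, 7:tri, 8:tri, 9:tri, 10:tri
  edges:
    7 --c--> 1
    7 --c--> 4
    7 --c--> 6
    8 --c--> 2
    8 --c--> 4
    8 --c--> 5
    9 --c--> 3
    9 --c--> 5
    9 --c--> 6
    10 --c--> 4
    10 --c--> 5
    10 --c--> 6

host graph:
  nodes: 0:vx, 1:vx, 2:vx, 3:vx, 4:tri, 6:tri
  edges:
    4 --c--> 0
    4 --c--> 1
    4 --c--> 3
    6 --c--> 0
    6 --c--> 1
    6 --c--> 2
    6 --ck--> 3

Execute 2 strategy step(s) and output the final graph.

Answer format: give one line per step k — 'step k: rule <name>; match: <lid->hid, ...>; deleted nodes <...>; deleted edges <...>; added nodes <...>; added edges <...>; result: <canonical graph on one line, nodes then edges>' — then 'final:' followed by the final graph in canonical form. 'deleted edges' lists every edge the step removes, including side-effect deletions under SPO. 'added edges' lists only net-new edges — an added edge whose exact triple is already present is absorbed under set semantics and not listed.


step 1: rule r1; match: 0->4, 1->0, 2->1, 3->3; deleted nodes 4; deleted edges (4,0,c); (4,1,c); (4,3,c); added nodes 7, 8, 9, 10, 11, 12, 13; added edges (10,0,c); (10,7,c); (10,9,c); (11,1,c); (11,7,c); (11,8,c); (12,3,c); (12,8,c); (12,9,c); (13,7,c); (13,8,c); (13,9,c); result: nodes: 0:vx, 1:vx, 2:vx, 3:vx, 6:tri, 7:vx, 8:vx, 9:vx, 10:tri, 11:tri, 12:tri, 13:tri edges: (6,0,c); (6,1,c); (6,2,c); (6,3,ck); (10,0,c); (10,7,c); (10,9,c); (11,1,c); (11,7,c); (11,8,c); (12,3,c); (12,8,c); (12,9,c); (13,7,c); (13,8,c); (13,9,c)
step 2: rule r1; match: 0->6, 1->0, 2->1, 3->2; deleted nodes 6; deleted edges (6,0,c); (6,1,c); (6,2,c); (6,3,ck); added nodes 14, 15, 16, 17, 18, 19, 20; added edges (17,0,c); (17,14,c); (17,16,c); (18,1,c); (18,14,c); (18,15,c); (19,2,c); (19,15,c); (19,16,c); (20,14,c); (20,15,c); (20,16,c); result: nodes: 0:vx, 1:vx, 2:vx, 3:vx, 7:vx, 8:vx, 9:vx, 10:tri, 11:tri, 12:tri, 13:tri, 14:vx, 15:vx, 16:vx, 17:tri, 18:tri, 19:tri, 20:tri edges: (10,0,c); (10,7,c); (10,9,c); (11,1,c); (11,7,c); (11,8,c); (12,3,c); (12,8,c); (12,9,c); (13,7,c); (13,8,c); (13,9,c); (17,0,c); (17,14,c); (17,16,c); (18,1,c); (18,14,c); (18,15,c); (19,2,c); (19,15,c); (19,16,c); (20,14,c); (20,15,c); (20,16,c)
final:
nodes: 0:vx, 1:vx, 2:vx, 3:vx, 7:vx, 8:vx, 9:vx, 10:tri, 11:tri, 12:tri, 13:tri, 14:vx, 15:vx, 16:vx, 17:tri, 18:tri, 19:tri, 20:tri
edges: (10,0,c); (10,7,c); (10,9,c); (11,1,c); (11,7,c); (11,8,c); (12,3,c); (12,8,c); (12,9,c); (13,7,c); (13,8,c); (13,9,c); (17,0,c); (17,14,c); (17,16,c); (18,1,c); (18,14,c); (18,15,c); (19,2,c); (19,15,c); (19,16,c); (20,14,c); (20,15,c); (20,16,c)


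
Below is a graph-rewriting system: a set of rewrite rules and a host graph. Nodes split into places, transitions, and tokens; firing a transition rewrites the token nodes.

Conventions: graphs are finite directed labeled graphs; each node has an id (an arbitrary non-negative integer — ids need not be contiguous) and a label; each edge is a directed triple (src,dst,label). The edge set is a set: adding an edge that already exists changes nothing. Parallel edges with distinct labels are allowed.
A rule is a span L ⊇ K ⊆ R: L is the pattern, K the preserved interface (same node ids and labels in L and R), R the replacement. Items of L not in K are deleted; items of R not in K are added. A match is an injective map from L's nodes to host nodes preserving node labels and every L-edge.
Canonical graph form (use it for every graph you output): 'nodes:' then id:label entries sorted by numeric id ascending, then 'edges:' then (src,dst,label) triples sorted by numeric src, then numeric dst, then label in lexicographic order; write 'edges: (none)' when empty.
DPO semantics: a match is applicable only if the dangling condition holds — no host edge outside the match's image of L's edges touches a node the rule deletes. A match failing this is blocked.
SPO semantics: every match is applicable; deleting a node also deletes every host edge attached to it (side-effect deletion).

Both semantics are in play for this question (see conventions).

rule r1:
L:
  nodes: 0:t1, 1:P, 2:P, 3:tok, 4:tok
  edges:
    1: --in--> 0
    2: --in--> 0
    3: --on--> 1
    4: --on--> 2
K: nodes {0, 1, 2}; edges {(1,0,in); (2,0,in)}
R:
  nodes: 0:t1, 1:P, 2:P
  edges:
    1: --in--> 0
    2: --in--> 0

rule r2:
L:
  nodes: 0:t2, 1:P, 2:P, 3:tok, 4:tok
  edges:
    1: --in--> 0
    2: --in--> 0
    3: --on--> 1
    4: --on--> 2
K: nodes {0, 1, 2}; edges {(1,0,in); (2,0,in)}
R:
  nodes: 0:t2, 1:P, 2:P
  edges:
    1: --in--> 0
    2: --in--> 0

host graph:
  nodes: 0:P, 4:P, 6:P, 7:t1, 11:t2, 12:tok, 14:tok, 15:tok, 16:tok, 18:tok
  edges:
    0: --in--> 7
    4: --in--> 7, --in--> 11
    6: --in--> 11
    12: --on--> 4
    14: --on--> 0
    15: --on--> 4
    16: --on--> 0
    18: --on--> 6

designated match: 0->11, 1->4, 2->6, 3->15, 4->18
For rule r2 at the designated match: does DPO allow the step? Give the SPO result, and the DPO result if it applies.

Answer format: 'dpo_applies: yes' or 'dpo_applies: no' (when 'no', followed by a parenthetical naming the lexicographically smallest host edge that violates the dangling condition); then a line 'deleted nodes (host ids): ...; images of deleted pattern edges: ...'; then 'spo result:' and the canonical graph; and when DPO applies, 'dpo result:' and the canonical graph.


dpo_applies: yes
deleted nodes (host ids): 15, 18; images of deleted pattern edges: (15,4,on); (18,6,on)
spo result:
nodes: 0:P, 4:P, 6:P, 7:t1, 11:t2, 12:tok, 14:tok, 16:tok
edges: (0,7,in); (4,7,in); (4,11,in); (6,11,in); (12,4,on); (14,0,on); (16,0,on)
dpo result:
nodes: 0:P, 4:P, 6:P, 7:t1, 11:t2, 12:tok, 14:tok, 16:tok
edges: (0,7,in); (4,7,in); (4,11,in); (6,11,in); (12,4,on); (14,0,on); (16,0,on)


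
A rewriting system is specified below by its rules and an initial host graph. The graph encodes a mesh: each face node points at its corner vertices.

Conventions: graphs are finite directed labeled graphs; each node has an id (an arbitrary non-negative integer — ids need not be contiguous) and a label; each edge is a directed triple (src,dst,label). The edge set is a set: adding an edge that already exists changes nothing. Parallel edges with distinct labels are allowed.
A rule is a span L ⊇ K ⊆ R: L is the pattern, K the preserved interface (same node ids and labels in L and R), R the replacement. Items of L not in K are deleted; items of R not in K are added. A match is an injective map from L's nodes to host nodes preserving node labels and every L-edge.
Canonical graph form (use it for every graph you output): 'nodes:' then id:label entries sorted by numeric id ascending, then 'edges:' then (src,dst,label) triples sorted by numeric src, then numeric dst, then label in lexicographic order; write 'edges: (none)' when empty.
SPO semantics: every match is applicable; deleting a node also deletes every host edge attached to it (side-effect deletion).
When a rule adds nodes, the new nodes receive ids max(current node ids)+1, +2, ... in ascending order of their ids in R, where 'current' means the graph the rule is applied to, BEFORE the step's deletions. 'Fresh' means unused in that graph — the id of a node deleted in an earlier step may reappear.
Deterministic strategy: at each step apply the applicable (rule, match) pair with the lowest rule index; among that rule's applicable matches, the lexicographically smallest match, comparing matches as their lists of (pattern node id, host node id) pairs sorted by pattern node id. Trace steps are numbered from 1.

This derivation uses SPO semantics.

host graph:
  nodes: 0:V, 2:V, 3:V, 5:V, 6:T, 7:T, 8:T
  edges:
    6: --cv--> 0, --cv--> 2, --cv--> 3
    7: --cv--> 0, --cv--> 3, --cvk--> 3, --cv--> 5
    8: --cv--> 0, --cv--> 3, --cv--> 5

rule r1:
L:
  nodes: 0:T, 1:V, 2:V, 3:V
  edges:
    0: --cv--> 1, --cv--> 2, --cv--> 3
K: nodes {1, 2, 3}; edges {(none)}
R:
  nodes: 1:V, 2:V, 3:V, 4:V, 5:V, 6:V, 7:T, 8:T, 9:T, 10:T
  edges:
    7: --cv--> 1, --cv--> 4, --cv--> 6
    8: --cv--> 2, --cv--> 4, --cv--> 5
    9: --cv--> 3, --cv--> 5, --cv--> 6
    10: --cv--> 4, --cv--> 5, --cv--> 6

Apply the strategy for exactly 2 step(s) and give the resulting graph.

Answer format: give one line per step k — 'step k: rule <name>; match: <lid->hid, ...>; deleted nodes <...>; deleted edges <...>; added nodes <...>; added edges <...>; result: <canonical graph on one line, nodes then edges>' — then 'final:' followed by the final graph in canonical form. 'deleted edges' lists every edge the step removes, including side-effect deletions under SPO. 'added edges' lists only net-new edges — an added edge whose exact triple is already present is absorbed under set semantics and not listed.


step 1: rule r1; match: 0->6, 1->0, 2->2, 3->3; deleted nodes 6; deleted edges (6,0,cv); (6,2,cv); (6,3,cv); added nodes 9, 10, 11, 12, 13, 14, 15; added edges (12,0,cv); (12,9,cv); (12,11,cv); (13,2,cv); (13,9,cv); (13,10,cv); (14,3,cv); (14,10,cv); (14,11,cv); (15,9,cv); (15,10,cv); (15,11,cv); result: nodes: 0:V, 2:V, 3:V, 5:V, 7:T, 8:T, 9:V, 10:V, 11:V, 12:T, 13:T, 14:T, 15:T edges: (7,0,cv); (7,3,cv); (7,3,cvk); (7,5,cv); (8,0,cv); (8,3,cv); (8,5,cv); (12,0,cv); (12,9,cv); (12,11,cv); (13,2,cv); (13,9,cv); (13,10,cv); (14,3,cv); (14,10,cv); (14,11,cv); (15,9,cv); (15,10,cv); (15,11,cv)
step 2: rule r1; match: 0->7, 1->0, 2->3, 3->5; deleted nodes 7; deleted edges (7,0,cv); (7,3,cv); (7,3,cvk); (7,5,cv); added nodes 16, 17, 18, 19, 20, 21, 22; added edges (19,0,cv); (19,16,cv); (19,18,cv); (20,3,cv); (20,16,cv); (20,17,cv); (21,5,cv); (21,17,cv); (21,18,cv); (22,16,cv); (22,17,cv); (22,18,cv); result: nodes: 0:V, 2:V, 3:V, 5:V, 8:T, 9:V, 10:V, 11:V, 12:T, 13:T, 14:T, 15:T, 16:V, 17:V, 18:V, 19:T, 20:T, 21:T, 22:T edges: (8,0,cv); (8,3,cv); (8,5,cv); (12,0,cv); (12,9,cv); (12,11,cv); (13,2,cv); (13,9,cv); (13,10,cv); (14,3,cv); (14,10,cv); (14,11,cv); (15,9,cv); (15,10,cv); (15,11,cv); (19,0,cv); (19,16,cv); (19,18,cv); (20,3,cv); (20,16,cv); (20,17,cv); (21,5,cv); (21,17,cv); (21,18,cv); (22,16,cv); (22,17,cv); (22,18,cv)
final:
nodes: 0:V, 2:V, 3:V, 5:V, 8:T, 9:V, 10:V, 11:V, 12:T, 13:T, 14:T, 15:T, 16:V, 17:V, 18:V, 19:T, 20:T, 21:T, 22:T
edges: (8,0,cv); (8,3,cv); (8,5,cv); (12,0,cv); (12,9,cv); (12,11,cv); (13,2,cv); (13,9,cv); (13,10,cv); (14,3,cv); (14,10,cv); (14,11,cv); (15,9,cv); (15,10,cv); (15,11,cv); (19,0,cv); (19,16,cv); (19,18,cv); (20,3,cv); (20,16,cv); (20,17,cv); (21,5,cv); (21,17,cv); (21,18,cv); (22,16,cv); (22,17,cv); (22,18,cv)


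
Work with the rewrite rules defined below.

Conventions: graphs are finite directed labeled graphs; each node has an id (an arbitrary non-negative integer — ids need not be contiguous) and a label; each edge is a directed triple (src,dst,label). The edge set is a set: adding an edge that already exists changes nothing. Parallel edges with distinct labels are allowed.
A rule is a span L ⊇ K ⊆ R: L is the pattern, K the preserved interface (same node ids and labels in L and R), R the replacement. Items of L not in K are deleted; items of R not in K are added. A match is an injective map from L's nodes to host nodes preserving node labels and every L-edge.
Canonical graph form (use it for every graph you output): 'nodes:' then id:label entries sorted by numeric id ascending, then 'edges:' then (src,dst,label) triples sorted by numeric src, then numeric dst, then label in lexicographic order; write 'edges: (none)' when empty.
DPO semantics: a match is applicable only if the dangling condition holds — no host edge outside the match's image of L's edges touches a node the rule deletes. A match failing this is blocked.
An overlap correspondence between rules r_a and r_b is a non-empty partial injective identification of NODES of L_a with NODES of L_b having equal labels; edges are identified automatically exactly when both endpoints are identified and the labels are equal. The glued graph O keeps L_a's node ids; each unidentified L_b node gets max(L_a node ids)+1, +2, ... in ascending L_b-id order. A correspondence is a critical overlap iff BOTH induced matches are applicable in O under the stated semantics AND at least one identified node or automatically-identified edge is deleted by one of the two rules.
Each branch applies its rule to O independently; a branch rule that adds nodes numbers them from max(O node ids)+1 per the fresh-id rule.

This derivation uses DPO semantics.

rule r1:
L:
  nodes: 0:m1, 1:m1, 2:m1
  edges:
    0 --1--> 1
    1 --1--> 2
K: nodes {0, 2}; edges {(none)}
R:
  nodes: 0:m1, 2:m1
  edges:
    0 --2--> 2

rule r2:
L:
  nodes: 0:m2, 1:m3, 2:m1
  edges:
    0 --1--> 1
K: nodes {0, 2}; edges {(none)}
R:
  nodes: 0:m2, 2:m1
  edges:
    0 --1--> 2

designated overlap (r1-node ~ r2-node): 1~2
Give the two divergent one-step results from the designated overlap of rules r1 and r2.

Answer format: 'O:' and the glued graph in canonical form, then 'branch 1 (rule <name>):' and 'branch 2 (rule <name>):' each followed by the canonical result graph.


O:
nodes: 0:m1, 1:m1, 2:m1, 3:m2, 4:m3
edges: (0,1,1); (1,2,1); (3,4,1)
branch 1 (rule r1):
nodes: 0:m1, 2:m1, 3:m2, 4:m3
edges: (0,2,2); (3,4,1)
branch 2 (rule r2):
nodes: 0:m1, 1:m1, 2:m1, 3:m2
edges: (0,1,1); (1,2,1); (3,1,1)


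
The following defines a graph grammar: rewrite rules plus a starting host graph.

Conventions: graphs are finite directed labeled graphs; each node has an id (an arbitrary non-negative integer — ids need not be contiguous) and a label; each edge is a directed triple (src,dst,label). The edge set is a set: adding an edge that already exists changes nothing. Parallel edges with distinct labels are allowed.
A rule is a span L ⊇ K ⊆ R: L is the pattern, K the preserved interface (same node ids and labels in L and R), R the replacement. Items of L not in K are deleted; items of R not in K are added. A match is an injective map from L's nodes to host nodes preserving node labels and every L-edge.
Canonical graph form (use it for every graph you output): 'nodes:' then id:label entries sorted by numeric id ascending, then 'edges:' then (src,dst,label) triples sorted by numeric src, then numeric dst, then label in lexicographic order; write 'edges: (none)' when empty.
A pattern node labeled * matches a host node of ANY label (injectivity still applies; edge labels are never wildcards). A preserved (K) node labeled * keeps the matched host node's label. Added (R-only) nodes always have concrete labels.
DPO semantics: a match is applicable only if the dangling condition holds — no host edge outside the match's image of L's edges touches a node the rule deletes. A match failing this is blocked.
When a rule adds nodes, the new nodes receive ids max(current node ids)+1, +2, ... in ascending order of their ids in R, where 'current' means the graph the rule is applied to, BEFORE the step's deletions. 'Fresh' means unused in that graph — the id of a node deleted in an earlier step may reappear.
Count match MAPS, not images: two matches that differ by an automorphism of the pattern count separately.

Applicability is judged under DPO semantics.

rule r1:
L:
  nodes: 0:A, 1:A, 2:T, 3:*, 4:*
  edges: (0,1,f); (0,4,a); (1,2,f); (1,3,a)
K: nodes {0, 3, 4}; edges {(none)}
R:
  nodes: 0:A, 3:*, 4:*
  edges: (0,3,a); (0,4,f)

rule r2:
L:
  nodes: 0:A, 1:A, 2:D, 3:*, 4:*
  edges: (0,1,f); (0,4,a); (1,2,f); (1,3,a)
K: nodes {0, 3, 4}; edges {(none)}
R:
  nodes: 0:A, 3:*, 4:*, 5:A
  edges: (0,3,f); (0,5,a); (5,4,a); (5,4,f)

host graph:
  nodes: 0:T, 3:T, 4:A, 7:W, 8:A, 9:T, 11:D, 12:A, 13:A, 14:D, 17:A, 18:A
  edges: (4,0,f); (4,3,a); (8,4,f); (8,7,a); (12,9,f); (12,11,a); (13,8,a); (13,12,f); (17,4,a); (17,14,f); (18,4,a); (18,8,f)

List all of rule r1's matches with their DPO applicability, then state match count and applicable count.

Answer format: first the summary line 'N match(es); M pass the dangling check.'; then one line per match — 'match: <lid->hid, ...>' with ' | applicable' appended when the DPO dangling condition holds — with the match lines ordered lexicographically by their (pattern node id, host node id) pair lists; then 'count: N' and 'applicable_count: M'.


2 match(es); 1 pass the dangling check.
match: 0->8, 1->4, 2->0, 3->3, 4->7
match: 0->13, 1->12, 2->9, 3->11, 4->8 | applicable
count: 2
applicable_count: 1


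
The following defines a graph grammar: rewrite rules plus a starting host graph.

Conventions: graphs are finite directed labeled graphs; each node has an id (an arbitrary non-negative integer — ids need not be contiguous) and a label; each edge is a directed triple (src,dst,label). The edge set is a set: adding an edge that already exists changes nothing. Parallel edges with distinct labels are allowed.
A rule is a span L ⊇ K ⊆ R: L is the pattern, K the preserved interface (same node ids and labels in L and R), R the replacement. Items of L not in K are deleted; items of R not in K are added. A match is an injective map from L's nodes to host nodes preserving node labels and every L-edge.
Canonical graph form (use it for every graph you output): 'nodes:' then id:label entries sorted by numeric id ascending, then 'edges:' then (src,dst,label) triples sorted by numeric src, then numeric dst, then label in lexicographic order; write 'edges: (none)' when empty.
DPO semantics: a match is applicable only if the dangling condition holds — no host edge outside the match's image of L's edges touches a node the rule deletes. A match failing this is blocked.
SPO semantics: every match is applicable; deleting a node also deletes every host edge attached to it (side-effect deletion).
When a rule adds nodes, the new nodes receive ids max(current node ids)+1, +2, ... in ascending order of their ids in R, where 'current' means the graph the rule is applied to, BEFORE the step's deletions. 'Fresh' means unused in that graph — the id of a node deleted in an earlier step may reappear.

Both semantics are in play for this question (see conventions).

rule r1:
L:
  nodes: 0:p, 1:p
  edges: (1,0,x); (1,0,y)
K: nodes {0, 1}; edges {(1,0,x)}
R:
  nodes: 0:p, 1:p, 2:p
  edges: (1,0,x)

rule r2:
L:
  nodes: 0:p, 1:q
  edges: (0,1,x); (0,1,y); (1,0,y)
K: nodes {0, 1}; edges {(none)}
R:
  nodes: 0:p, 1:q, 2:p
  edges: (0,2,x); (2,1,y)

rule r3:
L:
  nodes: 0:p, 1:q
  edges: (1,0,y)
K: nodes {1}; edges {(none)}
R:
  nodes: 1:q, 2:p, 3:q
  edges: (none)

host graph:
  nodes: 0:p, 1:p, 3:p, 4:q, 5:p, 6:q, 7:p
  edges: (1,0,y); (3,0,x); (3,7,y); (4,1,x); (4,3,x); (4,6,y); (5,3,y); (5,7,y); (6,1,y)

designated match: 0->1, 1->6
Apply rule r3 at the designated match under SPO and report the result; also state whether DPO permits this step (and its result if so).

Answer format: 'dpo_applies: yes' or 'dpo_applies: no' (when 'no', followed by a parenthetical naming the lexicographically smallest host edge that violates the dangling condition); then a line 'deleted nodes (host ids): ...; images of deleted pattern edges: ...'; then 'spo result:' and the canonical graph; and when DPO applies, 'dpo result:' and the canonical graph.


dpo_applies: no
(the rule deletes node 1, which keeps host edge (1,0,y) outside the match image — the dangling condition fails, DPO blocks; SPO proceeds and side-deletes such edges)
deleted nodes (host ids): 1; images of deleted pattern edges: (6,1,y)
spo result:
nodes: 0:p, 3:p, 4:q, 5:p, 6:q, 7:p, 8:p, 9:q
edges: (3,0,x); (3,7,y); (4,3,x); (4,6,y); (5,3,y); (5,7,y)


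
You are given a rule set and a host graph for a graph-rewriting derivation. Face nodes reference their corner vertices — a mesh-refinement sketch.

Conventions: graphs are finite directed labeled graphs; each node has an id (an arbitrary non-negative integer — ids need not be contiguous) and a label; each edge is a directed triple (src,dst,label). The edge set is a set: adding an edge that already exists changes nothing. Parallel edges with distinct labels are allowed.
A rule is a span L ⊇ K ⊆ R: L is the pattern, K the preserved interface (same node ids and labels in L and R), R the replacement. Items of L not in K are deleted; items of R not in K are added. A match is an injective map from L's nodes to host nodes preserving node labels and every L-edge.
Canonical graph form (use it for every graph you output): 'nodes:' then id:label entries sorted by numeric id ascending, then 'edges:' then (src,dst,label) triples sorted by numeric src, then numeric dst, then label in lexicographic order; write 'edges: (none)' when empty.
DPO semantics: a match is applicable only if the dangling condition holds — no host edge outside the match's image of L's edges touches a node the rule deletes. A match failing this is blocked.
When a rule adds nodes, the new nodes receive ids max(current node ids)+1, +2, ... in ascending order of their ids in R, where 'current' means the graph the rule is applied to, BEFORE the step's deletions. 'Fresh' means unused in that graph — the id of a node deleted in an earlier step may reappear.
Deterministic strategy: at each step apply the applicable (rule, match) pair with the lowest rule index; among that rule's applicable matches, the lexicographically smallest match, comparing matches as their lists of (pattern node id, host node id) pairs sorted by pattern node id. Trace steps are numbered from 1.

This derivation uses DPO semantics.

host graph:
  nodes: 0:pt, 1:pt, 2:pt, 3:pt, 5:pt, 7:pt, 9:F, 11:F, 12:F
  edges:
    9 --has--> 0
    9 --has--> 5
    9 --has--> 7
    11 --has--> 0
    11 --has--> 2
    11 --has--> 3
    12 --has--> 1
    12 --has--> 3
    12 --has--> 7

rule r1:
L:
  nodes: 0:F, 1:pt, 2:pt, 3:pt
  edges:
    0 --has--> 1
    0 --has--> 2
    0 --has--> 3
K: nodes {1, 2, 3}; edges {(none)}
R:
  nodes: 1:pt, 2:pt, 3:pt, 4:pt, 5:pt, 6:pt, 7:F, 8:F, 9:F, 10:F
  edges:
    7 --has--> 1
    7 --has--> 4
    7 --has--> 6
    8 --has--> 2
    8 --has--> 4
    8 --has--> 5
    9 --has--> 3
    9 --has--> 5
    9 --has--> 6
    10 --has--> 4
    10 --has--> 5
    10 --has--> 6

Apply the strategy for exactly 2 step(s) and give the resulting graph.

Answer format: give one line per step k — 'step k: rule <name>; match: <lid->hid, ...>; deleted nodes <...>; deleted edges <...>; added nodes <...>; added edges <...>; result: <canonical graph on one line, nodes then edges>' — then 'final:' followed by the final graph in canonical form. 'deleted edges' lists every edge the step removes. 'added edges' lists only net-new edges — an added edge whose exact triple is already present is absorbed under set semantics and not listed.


step 1: rule r1; match: 0->9, 1->0, 2->5, 3->7; deleted nodes 9; deleted edges (9,0,has); (9,5,has); (9,7,has); added nodes 13, 14, 15, 16, 17, 18, 19; added edges (16,0,has); (16,13,has); (16,15,has); (17,5,has); (17,13,has); (17,14,has); (18,7,has); (18,14,has); (18,15,has); (19,13,has); (19,14,has); (19,15,has); result: nodes: 0:pt, 1:pt, 2:pt, 3:pt, 5:pt, 7:pt, 11:F, 12:F, 13:pt, 14:pt, 15:pt, 16:F, 17:F, 18:F, 19:F edges: (11,0,has); (11,2,has); (11,3,has); (12,1,has); (12,3,has); (12,7,has); (16,0,has); (16,13,has); (16,15,has); (17,5,has); (17,13,has); (17,14,has); (18,7,has); (18,14,has); (18,15,has); (19,13,has); (19,14,has); (19,15,has)
step 2: rule r1; match: 0->11, 1->0, 2->2, 3->3; deleted nodes 11; deleted edges (11,0,has); (11,2,has); (11,3,has); added nodes 20, 21, 22, 23, 24, 25, 26; added edges (23,0,has); (23,20,has); (23,22,has); (24,2,has); (24,20,has); (24,21,has); (25,3,has); (25,21,has); (25,22,has); (26,20,has); (26,21,has); (26,22,has); result: nodes: 0:pt, 1:pt, 2:pt, 3:pt, 5:pt, 7:pt, 12:F, 13:pt, 14:pt, 15:pt, 16:F, 17:F, 18:F, 19:F, 20:pt, 21:pt, 22:pt, 23:F, 24:F, 25:F, 26:F edges: (12,1,has); (12,3,has); (12,7,has); (16,0,has); (16,13,has); (16,15,has); (17,5,has); (17,13,has); (17,14,has); (18,7,has); (18,14,has); (18,15,has); (19,13,has); (19,14,has); (19,15,has); (23,0,has); (23,20,has); (23,22,has); (24,2,has); (24,20,has); (24,21,has); (25,3,has); (25,21,has); (25,22,has); (26,20,has); (26,21,has); (26,22,has)
final:
nodes: 0:pt, 1:pt, 2:pt, 3:pt, 5:pt, 7:pt, 12:F, 13:pt, 14:pt, 15:pt, 16:F, 17:F, 18:F, 19:F, 20:pt, 21:pt, 22:pt, 23:F, 24:F, 25:F, 26:F
edges: (12,1,has); (12,3,has); (12,7,has); (16,0,has); (16,13,has); (16,15,has); (17,5,has); (17,13,has); (17,14,has); (18,7,has); (18,14,has); (18,15,has); (19,13,has); (19,14,has); (19,15,has); (23,0,has); (23,20,has); (23,22,has); (24,2,has); (24,20,has); (24,21,has); (25,3,has); (25,21,has); (25,22,has); (26,20,has); (26,21,has); (26,22,has)


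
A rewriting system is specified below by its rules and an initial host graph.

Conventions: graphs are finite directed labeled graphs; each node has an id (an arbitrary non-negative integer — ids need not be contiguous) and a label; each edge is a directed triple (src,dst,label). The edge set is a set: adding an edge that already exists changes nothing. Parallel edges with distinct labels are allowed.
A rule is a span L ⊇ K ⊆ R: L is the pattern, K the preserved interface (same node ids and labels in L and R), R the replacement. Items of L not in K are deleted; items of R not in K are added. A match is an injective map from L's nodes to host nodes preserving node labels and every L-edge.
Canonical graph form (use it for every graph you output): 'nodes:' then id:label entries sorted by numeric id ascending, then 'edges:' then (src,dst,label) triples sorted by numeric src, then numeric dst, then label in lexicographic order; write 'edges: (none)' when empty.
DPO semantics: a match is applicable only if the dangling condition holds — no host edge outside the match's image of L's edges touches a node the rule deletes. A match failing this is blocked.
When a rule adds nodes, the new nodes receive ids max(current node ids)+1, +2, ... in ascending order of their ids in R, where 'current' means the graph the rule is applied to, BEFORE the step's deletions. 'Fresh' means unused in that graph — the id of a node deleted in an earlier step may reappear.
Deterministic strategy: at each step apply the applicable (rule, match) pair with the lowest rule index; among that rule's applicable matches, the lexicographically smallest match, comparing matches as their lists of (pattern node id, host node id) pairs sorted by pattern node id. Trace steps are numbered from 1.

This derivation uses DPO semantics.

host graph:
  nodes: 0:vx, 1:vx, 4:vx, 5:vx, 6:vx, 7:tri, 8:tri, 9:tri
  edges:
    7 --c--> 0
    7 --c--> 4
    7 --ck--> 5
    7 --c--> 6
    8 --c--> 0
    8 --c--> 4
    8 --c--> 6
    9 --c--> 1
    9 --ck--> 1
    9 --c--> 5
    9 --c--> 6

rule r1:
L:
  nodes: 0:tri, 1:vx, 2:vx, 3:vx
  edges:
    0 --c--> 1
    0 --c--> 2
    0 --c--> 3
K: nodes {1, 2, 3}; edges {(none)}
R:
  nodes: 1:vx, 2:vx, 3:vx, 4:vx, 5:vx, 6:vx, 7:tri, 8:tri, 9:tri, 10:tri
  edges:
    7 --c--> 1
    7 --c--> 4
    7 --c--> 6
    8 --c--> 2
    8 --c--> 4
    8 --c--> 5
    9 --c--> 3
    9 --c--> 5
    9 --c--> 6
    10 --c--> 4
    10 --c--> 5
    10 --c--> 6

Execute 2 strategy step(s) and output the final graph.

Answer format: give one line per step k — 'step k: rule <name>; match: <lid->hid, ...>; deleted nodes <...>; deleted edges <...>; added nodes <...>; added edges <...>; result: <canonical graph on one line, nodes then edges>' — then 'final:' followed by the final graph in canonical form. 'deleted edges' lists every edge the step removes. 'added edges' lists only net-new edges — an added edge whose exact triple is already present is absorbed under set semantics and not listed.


step 1: rule r1; match: 0->8, 1->0, 2->4, 3->6; deleted nodes 8; deleted edges (8,0,c); (8,4,c); (8,6,c); added nodes 10, 11, 12, 13, 14, 15, 16; added edges (13,0,c); (13,10,c); (13,12,c); (14,4,c); (14,10,c); (14,11,c); (15,6,c); (15,11,c); (15,12,c); (16,10,c); (16,11,c); (16,12,c); result: nodes: 0:vx, 1:vx, 4:vx, 5:vx, 6:vx, 7:tri, 9:tri, 10:vx, 11:vx, 12:vx, 13:tri, 14:tri, 15:tri, 16:tri edges: (7,0,c); (7,4,c); (7,5,ck); (7,6,c); (9,1,c); (9,1,ck); (9,5,c); (9,6,c); (13,0,c); (13,10,c); (13,12,c); (14,4,c); (14,10,c); (14,11,c); (15,6,c); (15,11,c); (15,12,c); (16,10,c); (16,11,c); (16,12,c)
step 2: rule r1; match: 0->13, 1->0, 2->10, 3->12; deleted nodes 13; deleted edges (13,0,c); (13,10,c); (13,12,c); added nodes 17, 18, 19, 20, 21, 22, 23; added edges (20,0,c); (20,17,c); (20,19,c); (21,10,c); (21,17,c); (21,18,c); (22,12,c); (22,18,c); (22,19,c); (23,17,c); (23,18,c); (23,19,c); result: nodes: 0:vx, 1:vx, 4:vx, 5:vx, 6:vx, 7:tri, 9:tri, 10:vx, 11:vx, 12:vx, 14:tri, 15:tri, 16:tri, 17:vx, 18:vx, 19:vx, 20:tri, 21:tri, 22:tri, 23:tri edges: (7,0,c); (7,4,c); (7,5,ck); (7,6,c); (9,1,c); (9,1,ck); (9,5,c); (9,6,c); (14,4,c); (14,10,c); (14,11,c); (15,6,c); (15,11,c); (15,12,c); (16,10,c); (16,11,c); (16,12,c); (20,0,c); (20,17,c); (20,19,c); (21,10,c); (21,17,c); (21,18,c); (22,12,c); (22,18,c); (22,19,c); (23,17,c); (23,18,c); (23,19,c)
final:
nodes: 0:vx, 1:vx, 4:vx, 5:vx, 6:vx, 7:tri, 9:tri, 10:vx, 11:vx, 12:vx, 14:tri, 15:tri, 16:tri, 17:vx, 18:vx, 19:vx, 20:tri, 21:tri, 22:tri, 23:tri
edges: (7,0,c); (7,4,c); (7,5,ck); (7,6,c); (9,1,c); (9,1,ck); (9,5,c); (9,6,c); (14,4,c); (14,10,c); (14,11,c); (15,6,c); (15,11,c); (15,12,c); (16,10,c); (16,11,c); (16,12,c); (20,0,c); (20,17,c); (20,19,c); (21,10,c); (21,17,c); (21,18,c); (22,12,c); (22,18,c); (22,19,c); (23,17,c); (23,18,c); (23,19,c)


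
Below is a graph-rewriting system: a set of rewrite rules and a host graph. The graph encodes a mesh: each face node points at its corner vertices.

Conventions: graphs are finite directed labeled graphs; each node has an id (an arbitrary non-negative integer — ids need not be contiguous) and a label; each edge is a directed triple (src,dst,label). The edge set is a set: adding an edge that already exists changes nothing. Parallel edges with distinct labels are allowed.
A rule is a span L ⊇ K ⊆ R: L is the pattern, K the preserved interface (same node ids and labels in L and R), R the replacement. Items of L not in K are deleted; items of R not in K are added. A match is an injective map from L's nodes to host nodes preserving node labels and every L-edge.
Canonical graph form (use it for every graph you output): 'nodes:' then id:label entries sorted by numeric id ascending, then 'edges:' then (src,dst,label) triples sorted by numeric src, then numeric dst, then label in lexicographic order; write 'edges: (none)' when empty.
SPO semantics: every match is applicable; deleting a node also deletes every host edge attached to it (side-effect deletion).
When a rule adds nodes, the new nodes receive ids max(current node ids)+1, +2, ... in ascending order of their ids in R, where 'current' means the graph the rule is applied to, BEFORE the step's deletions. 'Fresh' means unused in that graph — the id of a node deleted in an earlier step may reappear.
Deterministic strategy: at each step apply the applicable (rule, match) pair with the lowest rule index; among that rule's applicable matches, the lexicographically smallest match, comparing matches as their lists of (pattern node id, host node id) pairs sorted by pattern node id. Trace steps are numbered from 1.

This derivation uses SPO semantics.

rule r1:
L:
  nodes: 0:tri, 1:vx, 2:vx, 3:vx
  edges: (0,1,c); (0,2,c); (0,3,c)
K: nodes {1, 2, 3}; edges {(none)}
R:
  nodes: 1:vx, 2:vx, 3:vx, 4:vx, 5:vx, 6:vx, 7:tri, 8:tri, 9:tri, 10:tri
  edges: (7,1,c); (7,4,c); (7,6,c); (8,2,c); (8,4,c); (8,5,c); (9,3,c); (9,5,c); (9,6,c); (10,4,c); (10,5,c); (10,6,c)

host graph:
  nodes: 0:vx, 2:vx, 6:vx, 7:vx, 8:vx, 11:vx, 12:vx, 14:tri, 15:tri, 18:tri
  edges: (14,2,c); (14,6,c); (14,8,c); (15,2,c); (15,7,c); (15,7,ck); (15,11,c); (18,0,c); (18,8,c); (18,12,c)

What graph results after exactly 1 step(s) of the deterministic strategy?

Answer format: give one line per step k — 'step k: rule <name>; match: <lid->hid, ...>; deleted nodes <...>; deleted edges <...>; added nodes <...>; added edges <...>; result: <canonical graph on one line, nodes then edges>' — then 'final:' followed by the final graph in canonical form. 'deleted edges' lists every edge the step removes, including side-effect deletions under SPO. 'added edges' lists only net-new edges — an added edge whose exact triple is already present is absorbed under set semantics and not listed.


step 1: rule r1; match: 0->14, 1->2, 2->6, 3->8; deleted nodes 14; deleted edges (14,2,c); (14,6,c); (14,8,c); added nodes 19, 20, 21, 22, 23, 24, 25; added edges (22,2,c); (22,19,c); (22,21,c); (23,6,c); (23,19,c); (23,20,c); (24,8,c); (24,20,c); (24,21,c); (25,19,c); (25,20,c); (25,21,c); result: nodes: 0:vx, 2:vx, 6:vx, 7:vx, 8:vx, 11:vx, 12:vx, 15:tri, 18:tri, 19:vx, 20:vx, 21:vx, 22:tri, 23:tri, 24:tri, 25:tri edges: (15,2,c); (15,7,c); (15,7,ck); (15,11,c); (18,0,c); (18,8,c); (18,12,c); (22,2,c); (22,19,c); (22,21,c); (23,6,c); (23,19,c); (23,20,c); (24,8,c); (24,20,c); (24,21,c); (25,19,c); (25,20,c); (25,21,c)
final:
nodes: 0:vx, 2:vx, 6:vx, 7:vx, 8:vx, 11:vx, 12:vx, 15:tri, 18:tri, 19:vx, 20:vx, 21:vx, 22:tri, 23:tri, 24:tri, 25:tri
edges: (15,2,c); (15,7,c); (15,7,ck); (15,11,c); (18,0,c); (18,8,c); (18,12,c); (22,2,c); (22,19,c); (22,21,c); (23,6,c); (23,19,c); (23,20,c); (24,8,c); (24,20,c); (24,21,c); (25,19,c); (25,20,c); (25,21,c)


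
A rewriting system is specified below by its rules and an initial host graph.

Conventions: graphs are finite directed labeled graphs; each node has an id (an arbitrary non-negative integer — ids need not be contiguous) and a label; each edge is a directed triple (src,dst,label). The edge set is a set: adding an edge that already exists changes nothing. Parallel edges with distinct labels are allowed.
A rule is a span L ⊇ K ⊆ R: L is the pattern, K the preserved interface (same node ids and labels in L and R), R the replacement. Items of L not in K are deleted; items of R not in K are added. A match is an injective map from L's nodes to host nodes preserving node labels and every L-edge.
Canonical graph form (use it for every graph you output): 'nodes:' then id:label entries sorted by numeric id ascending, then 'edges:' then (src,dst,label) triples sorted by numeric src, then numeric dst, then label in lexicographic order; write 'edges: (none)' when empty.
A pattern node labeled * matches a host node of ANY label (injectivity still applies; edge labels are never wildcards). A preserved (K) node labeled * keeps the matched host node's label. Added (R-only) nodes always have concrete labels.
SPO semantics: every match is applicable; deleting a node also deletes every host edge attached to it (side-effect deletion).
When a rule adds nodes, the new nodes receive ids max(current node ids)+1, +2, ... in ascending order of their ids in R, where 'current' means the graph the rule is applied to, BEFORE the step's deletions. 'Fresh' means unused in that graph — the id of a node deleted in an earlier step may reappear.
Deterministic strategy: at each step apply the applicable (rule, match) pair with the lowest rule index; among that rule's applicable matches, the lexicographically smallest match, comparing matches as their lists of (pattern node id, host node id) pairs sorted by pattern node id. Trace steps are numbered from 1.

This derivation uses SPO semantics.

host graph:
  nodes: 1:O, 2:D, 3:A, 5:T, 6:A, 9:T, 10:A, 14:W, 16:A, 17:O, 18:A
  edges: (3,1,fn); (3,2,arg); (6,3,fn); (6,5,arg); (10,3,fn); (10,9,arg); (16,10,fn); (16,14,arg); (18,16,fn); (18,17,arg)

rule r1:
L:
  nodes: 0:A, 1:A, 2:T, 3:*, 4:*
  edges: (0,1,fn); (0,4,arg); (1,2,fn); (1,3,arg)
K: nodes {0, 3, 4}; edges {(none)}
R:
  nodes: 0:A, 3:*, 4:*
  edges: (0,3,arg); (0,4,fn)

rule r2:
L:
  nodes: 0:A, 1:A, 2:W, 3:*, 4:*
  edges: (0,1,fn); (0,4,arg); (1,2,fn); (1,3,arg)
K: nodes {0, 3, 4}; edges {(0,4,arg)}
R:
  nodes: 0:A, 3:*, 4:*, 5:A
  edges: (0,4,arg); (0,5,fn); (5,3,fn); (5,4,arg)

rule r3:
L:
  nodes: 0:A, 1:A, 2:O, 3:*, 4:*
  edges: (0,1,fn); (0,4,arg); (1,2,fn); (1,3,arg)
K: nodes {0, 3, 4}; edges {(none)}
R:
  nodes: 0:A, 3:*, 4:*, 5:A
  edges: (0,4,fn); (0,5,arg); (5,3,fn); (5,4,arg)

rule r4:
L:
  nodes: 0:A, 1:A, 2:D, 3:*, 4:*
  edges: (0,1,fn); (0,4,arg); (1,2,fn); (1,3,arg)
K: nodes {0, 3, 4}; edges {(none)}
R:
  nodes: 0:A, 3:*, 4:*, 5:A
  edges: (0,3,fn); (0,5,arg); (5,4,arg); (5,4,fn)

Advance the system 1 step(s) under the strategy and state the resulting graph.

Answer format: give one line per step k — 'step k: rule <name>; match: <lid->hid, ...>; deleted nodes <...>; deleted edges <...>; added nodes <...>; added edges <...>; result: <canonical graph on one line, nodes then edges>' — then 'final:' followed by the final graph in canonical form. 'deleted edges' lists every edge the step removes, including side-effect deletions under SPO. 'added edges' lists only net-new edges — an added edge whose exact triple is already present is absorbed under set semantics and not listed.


step 1: rule r3; match: 0->6, 1->3, 2->1, 3->2, 4->5; deleted nodes 1, 3; deleted edges (3,1,fn); (3,2,arg); (6,3,fn); (6,5,arg); (10,3,fn); added nodes 19; added edges (6,5,fn); (6,19,arg); (19,2,fn); (19,5,arg); result: nodes: 2:D, 5:T, 6:A, 9:T, 10:A, 14:W, 16:A, 17:O, 18:A, 19:A edges: (6,5,fn); (6,19,arg); (10,9,arg); (16,10,fn); (16,14,arg); (18,16,fn); (18,17,arg); (19,2,fn); (19,5,arg)
final:
nodes: 2:D, 5:T, 6:A, 9:T, 10:A, 14:W, 16:A, 17:O, 18:A, 19:A
edges: (6,5,fn); (6,19,arg); (10,9,arg); (16,10,fn); (16,14,arg); (18,16,fn); (18,17,arg); (19,2,fn); (19,5,arg)
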